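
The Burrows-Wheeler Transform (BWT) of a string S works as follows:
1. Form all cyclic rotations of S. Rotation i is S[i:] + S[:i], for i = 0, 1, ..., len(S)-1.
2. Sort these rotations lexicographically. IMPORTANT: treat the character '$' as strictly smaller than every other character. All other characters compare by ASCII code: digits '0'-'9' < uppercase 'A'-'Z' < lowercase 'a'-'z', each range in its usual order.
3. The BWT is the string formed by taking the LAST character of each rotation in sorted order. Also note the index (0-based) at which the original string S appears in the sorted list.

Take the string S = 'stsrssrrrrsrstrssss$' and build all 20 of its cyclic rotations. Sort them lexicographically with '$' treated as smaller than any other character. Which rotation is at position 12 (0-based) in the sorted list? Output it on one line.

All 20 rotations (rotation i = S[i:]+S[:i]):
  rot[0] = stsrssrrrrsrstrssss$
  rot[1] = tsrssrrrrsrstrssss$s
  rot[2] = srssrrrrsrstrssss$st
  rot[3] = rssrrrrsrstrssss$sts
  rot[4] = ssrrrrsrstrssss$stsr
  rot[5] = srrrrsrstrssss$stsrs
  rot[6] = rrrrsrstrssss$stsrss
  rot[7] = rrrsrstrssss$stsrssr
  rot[8] = rrsrstrssss$stsrssrr
  rot[9] = rsrstrssss$stsrssrrr
  rot[10] = srstrssss$stsrssrrrr
  rot[11] = rstrssss$stsrssrrrrs
  rot[12] = strssss$stsrssrrrrsr
  rot[13] = trssss$stsrssrrrrsrs
  rot[14] = rssss$stsrssrrrrsrst
  rot[15] = ssss$stsrssrrrrsrstr
  rot[16] = sss$stsrssrrrrsrstrs
  rot[17] = ss$stsrssrrrrsrstrss
  rot[18] = s$stsrssrrrrsrstrsss
  rot[19] = $stsrssrrrrsrstrssss
Sorted (with $ < everything):
  sorted[0] = $stsrssrrrrsrstrssss
  sorted[1] = rrrrsrstrssss$stsrss
  sorted[2] = rrrsrstrssss$stsrssr
  sorted[3] = rrsrstrssss$stsrssrr
  sorted[4] = rsrstrssss$stsrssrrr
  sorted[5] = rssrrrrsrstrssss$sts
  sorted[6] = rssss$stsrssrrrrsrst
  sorted[7] = rstrssss$stsrssrrrrs
  sorted[8] = s$stsrssrrrrsrstrsss
  sorted[9] = srrrrsrstrssss$stsrs
  sorted[10] = srssrrrrsrstrssss$st
  sorted[11] = srstrssss$stsrssrrrr
  sorted[12] = ss$stsrssrrrrsrstrss
  sorted[13] = ssrrrrsrstrssss$stsr
  sorted[14] = sss$stsrssrrrrsrstrs
  sorted[15] = ssss$stsrssrrrrsrstr
  sorted[16] = strssss$stsrssrrrrsr
  sorted[17] = stsrssrrrrsrstrssss$
  sorted[18] = trssss$stsrssrrrrsrs
  sorted[19] = tsrssrrrrsrstrssss$s
sorted[12] = ss$stsrssrrrrsrstrss

Answer: ss$stsrssrrrrsrstrss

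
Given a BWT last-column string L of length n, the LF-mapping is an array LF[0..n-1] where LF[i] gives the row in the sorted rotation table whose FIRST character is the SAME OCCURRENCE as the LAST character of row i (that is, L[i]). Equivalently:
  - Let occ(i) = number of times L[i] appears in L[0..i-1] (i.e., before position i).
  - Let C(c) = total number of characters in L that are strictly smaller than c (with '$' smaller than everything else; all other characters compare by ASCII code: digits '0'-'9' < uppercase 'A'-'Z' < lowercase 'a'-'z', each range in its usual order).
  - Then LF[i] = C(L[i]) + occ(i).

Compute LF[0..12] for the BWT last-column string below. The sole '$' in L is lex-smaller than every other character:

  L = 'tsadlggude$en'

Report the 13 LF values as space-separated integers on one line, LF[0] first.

Answer: 11 10 1 2 8 6 7 12 3 4 0 5 9

Derivation:
Char counts: '$':1, 'a':1, 'd':2, 'e':2, 'g':2, 'l':1, 'n':1, 's':1, 't':1, 'u':1
C (first-col start): C('$')=0, C('a')=1, C('d')=2, C('e')=4, C('g')=6, C('l')=8, C('n')=9, C('s')=10, C('t')=11, C('u')=12
L[0]='t': occ=0, LF[0]=C('t')+0=11+0=11
L[1]='s': occ=0, LF[1]=C('s')+0=10+0=10
L[2]='a': occ=0, LF[2]=C('a')+0=1+0=1
L[3]='d': occ=0, LF[3]=C('d')+0=2+0=2
L[4]='l': occ=0, LF[4]=C('l')+0=8+0=8
L[5]='g': occ=0, LF[5]=C('g')+0=6+0=6
L[6]='g': occ=1, LF[6]=C('g')+1=6+1=7
L[7]='u': occ=0, LF[7]=C('u')+0=12+0=12
L[8]='d': occ=1, LF[8]=C('d')+1=2+1=3
L[9]='e': occ=0, LF[9]=C('e')+0=4+0=4
L[10]='$': occ=0, LF[10]=C('$')+0=0+0=0
L[11]='e': occ=1, LF[11]=C('e')+1=4+1=5
L[12]='n': occ=0, LF[12]=C('n')+0=9+0=9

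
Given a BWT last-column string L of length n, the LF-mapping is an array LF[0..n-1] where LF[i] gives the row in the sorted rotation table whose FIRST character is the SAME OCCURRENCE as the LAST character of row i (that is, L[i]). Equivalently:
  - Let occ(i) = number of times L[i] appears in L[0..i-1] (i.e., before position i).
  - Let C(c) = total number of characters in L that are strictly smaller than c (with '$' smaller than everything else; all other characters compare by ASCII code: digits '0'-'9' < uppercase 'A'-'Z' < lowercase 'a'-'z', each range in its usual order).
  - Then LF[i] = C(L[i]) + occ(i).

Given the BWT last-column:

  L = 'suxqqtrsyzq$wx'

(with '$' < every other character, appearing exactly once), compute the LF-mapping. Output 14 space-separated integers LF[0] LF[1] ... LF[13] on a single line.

Answer: 5 8 10 1 2 7 4 6 12 13 3 0 9 11

Derivation:
Char counts: '$':1, 'q':3, 'r':1, 's':2, 't':1, 'u':1, 'w':1, 'x':2, 'y':1, 'z':1
C (first-col start): C('$')=0, C('q')=1, C('r')=4, C('s')=5, C('t')=7, C('u')=8, C('w')=9, C('x')=10, C('y')=12, C('z')=13
L[0]='s': occ=0, LF[0]=C('s')+0=5+0=5
L[1]='u': occ=0, LF[1]=C('u')+0=8+0=8
L[2]='x': occ=0, LF[2]=C('x')+0=10+0=10
L[3]='q': occ=0, LF[3]=C('q')+0=1+0=1
L[4]='q': occ=1, LF[4]=C('q')+1=1+1=2
L[5]='t': occ=0, LF[5]=C('t')+0=7+0=7
L[6]='r': occ=0, LF[6]=C('r')+0=4+0=4
L[7]='s': occ=1, LF[7]=C('s')+1=5+1=6
L[8]='y': occ=0, LF[8]=C('y')+0=12+0=12
L[9]='z': occ=0, LF[9]=C('z')+0=13+0=13
L[10]='q': occ=2, LF[10]=C('q')+2=1+2=3
L[11]='$': occ=0, LF[11]=C('$')+0=0+0=0
L[12]='w': occ=0, LF[12]=C('w')+0=9+0=9
L[13]='x': occ=1, LF[13]=C('x')+1=10+1=11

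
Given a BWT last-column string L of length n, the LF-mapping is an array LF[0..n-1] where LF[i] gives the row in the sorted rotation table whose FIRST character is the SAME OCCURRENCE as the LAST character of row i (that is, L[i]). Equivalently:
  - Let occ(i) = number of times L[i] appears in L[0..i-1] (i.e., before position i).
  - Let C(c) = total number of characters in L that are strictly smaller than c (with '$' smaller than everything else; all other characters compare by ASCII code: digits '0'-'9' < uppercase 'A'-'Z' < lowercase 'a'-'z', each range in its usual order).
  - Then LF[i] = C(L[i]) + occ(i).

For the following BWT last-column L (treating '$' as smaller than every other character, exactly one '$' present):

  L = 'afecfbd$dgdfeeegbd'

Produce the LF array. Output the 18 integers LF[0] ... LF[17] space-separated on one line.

Char counts: '$':1, 'a':1, 'b':2, 'c':1, 'd':4, 'e':4, 'f':3, 'g':2
C (first-col start): C('$')=0, C('a')=1, C('b')=2, C('c')=4, C('d')=5, C('e')=9, C('f')=13, C('g')=16
L[0]='a': occ=0, LF[0]=C('a')+0=1+0=1
L[1]='f': occ=0, LF[1]=C('f')+0=13+0=13
L[2]='e': occ=0, LF[2]=C('e')+0=9+0=9
L[3]='c': occ=0, LF[3]=C('c')+0=4+0=4
L[4]='f': occ=1, LF[4]=C('f')+1=13+1=14
L[5]='b': occ=0, LF[5]=C('b')+0=2+0=2
L[6]='d': occ=0, LF[6]=C('d')+0=5+0=5
L[7]='$': occ=0, LF[7]=C('$')+0=0+0=0
L[8]='d': occ=1, LF[8]=C('d')+1=5+1=6
L[9]='g': occ=0, LF[9]=C('g')+0=16+0=16
L[10]='d': occ=2, LF[10]=C('d')+2=5+2=7
L[11]='f': occ=2, LF[11]=C('f')+2=13+2=15
L[12]='e': occ=1, LF[12]=C('e')+1=9+1=10
L[13]='e': occ=2, LF[13]=C('e')+2=9+2=11
L[14]='e': occ=3, LF[14]=C('e')+3=9+3=12
L[15]='g': occ=1, LF[15]=C('g')+1=16+1=17
L[16]='b': occ=1, LF[16]=C('b')+1=2+1=3
L[17]='d': occ=3, LF[17]=C('d')+3=5+3=8

Answer: 1 13 9 4 14 2 5 0 6 16 7 15 10 11 12 17 3 8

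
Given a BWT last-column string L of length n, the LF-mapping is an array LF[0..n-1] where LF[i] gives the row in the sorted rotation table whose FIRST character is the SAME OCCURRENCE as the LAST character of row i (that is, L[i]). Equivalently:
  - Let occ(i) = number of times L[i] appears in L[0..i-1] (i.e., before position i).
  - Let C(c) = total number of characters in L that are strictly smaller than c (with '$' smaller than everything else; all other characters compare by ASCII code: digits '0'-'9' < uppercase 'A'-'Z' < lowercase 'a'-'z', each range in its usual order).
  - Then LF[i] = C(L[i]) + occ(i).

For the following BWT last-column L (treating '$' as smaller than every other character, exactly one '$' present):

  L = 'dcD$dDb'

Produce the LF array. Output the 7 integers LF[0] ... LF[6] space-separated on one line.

Char counts: '$':1, 'D':2, 'b':1, 'c':1, 'd':2
C (first-col start): C('$')=0, C('D')=1, C('b')=3, C('c')=4, C('d')=5
L[0]='d': occ=0, LF[0]=C('d')+0=5+0=5
L[1]='c': occ=0, LF[1]=C('c')+0=4+0=4
L[2]='D': occ=0, LF[2]=C('D')+0=1+0=1
L[3]='$': occ=0, LF[3]=C('$')+0=0+0=0
L[4]='d': occ=1, LF[4]=C('d')+1=5+1=6
L[5]='D': occ=1, LF[5]=C('D')+1=1+1=2
L[6]='b': occ=0, LF[6]=C('b')+0=3+0=3

Answer: 5 4 1 0 6 2 3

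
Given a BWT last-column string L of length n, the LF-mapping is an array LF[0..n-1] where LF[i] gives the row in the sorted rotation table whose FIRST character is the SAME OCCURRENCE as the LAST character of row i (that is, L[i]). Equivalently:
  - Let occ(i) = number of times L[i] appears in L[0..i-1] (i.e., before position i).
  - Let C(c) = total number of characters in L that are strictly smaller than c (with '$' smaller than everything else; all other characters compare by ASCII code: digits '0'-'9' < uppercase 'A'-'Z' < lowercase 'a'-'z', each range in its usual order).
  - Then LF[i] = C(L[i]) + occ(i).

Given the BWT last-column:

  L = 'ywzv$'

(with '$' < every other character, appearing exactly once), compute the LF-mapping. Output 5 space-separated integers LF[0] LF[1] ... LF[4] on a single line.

Char counts: '$':1, 'v':1, 'w':1, 'y':1, 'z':1
C (first-col start): C('$')=0, C('v')=1, C('w')=2, C('y')=3, C('z')=4
L[0]='y': occ=0, LF[0]=C('y')+0=3+0=3
L[1]='w': occ=0, LF[1]=C('w')+0=2+0=2
L[2]='z': occ=0, LF[2]=C('z')+0=4+0=4
L[3]='v': occ=0, LF[3]=C('v')+0=1+0=1
L[4]='$': occ=0, LF[4]=C('$')+0=0+0=0

Answer: 3 2 4 1 0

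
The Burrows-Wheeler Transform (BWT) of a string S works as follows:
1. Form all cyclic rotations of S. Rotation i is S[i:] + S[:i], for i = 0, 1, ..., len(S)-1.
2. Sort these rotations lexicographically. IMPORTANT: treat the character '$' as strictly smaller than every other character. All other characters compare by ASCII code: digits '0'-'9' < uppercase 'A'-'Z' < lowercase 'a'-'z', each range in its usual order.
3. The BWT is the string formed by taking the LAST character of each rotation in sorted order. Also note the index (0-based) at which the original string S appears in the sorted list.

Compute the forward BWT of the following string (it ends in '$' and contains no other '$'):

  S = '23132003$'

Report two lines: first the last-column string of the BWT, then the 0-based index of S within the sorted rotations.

All 9 rotations (rotation i = S[i:]+S[:i]):
  rot[0] = 23132003$
  rot[1] = 3132003$2
  rot[2] = 132003$23
  rot[3] = 32003$231
  rot[4] = 2003$2313
  rot[5] = 003$23132
  rot[6] = 03$231320
  rot[7] = 3$2313200
  rot[8] = $23132003
Sorted (with $ < everything):
  sorted[0] = $23132003  (last char: '3')
  sorted[1] = 003$23132  (last char: '2')
  sorted[2] = 03$231320  (last char: '0')
  sorted[3] = 132003$23  (last char: '3')
  sorted[4] = 2003$2313  (last char: '3')
  sorted[5] = 23132003$  (last char: '$')
  sorted[6] = 3$2313200  (last char: '0')
  sorted[7] = 3132003$2  (last char: '2')
  sorted[8] = 32003$231  (last char: '1')
Last column: 32033$021
Original string S is at sorted index 5

Answer: 32033$021
5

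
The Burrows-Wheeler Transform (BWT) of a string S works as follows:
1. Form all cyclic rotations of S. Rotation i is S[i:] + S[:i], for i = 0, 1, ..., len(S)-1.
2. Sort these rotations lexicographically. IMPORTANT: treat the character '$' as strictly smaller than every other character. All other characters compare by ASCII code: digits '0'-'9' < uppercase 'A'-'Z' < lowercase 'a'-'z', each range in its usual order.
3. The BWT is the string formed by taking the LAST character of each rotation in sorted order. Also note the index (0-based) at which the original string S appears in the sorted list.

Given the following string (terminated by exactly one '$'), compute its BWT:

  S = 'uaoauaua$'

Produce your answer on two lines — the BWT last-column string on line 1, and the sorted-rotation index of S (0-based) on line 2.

All 9 rotations (rotation i = S[i:]+S[:i]):
  rot[0] = uaoauaua$
  rot[1] = aoauaua$u
  rot[2] = oauaua$ua
  rot[3] = auaua$uao
  rot[4] = uaua$uaoa
  rot[5] = aua$uaoau
  rot[6] = ua$uaoaua
  rot[7] = a$uaoauau
  rot[8] = $uaoauaua
Sorted (with $ < everything):
  sorted[0] = $uaoauaua  (last char: 'a')
  sorted[1] = a$uaoauau  (last char: 'u')
  sorted[2] = aoauaua$u  (last char: 'u')
  sorted[3] = aua$uaoau  (last char: 'u')
  sorted[4] = auaua$uao  (last char: 'o')
  sorted[5] = oauaua$ua  (last char: 'a')
  sorted[6] = ua$uaoaua  (last char: 'a')
  sorted[7] = uaoauaua$  (last char: '$')
  sorted[8] = uaua$uaoa  (last char: 'a')
Last column: auuuoaa$a
Original string S is at sorted index 7

Answer: auuuoaa$a
7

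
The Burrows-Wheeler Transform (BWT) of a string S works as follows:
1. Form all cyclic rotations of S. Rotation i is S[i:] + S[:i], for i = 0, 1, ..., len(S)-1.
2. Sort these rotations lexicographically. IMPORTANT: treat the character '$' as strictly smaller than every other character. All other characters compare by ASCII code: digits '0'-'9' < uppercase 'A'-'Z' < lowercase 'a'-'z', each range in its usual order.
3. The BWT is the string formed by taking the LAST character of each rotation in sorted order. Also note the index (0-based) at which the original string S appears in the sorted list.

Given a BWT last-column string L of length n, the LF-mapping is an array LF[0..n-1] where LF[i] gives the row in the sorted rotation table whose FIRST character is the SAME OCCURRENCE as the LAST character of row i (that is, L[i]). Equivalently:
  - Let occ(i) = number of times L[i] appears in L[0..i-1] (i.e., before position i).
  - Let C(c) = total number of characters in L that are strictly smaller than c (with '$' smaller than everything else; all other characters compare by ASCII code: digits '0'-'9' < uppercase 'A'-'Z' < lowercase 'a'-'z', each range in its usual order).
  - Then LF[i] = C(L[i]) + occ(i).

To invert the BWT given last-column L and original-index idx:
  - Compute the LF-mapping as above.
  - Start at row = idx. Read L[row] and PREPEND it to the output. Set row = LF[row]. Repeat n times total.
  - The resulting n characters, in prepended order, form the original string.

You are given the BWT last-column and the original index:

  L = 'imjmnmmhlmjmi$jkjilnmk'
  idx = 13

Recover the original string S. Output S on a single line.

LF mapping: 2 13 5 14 20 15 16 1 11 17 6 18 3 0 7 9 8 4 12 21 19 10
Walk LF starting at row 13, prepending L[row]:
  step 1: row=13, L[13]='$', prepend. Next row=LF[13]=0
  step 2: row=0, L[0]='i', prepend. Next row=LF[0]=2
  step 3: row=2, L[2]='j', prepend. Next row=LF[2]=5
  step 4: row=5, L[5]='m', prepend. Next row=LF[5]=15
  step 5: row=15, L[15]='k', prepend. Next row=LF[15]=9
  step 6: row=9, L[9]='m', prepend. Next row=LF[9]=17
  step 7: row=17, L[17]='i', prepend. Next row=LF[17]=4
  step 8: row=4, L[4]='n', prepend. Next row=LF[4]=20
  step 9: row=20, L[20]='m', prepend. Next row=LF[20]=19
  step 10: row=19, L[19]='n', prepend. Next row=LF[19]=21
  step 11: row=21, L[21]='k', prepend. Next row=LF[21]=10
  step 12: row=10, L[10]='j', prepend. Next row=LF[10]=6
  step 13: row=6, L[6]='m', prepend. Next row=LF[6]=16
  step 14: row=16, L[16]='j', prepend. Next row=LF[16]=8
  step 15: row=8, L[8]='l', prepend. Next row=LF[8]=11
  step 16: row=11, L[11]='m', prepend. Next row=LF[11]=18
  step 17: row=18, L[18]='l', prepend. Next row=LF[18]=12
  step 18: row=12, L[12]='i', prepend. Next row=LF[12]=3
  step 19: row=3, L[3]='m', prepend. Next row=LF[3]=14
  step 20: row=14, L[14]='j', prepend. Next row=LF[14]=7
  step 21: row=7, L[7]='h', prepend. Next row=LF[7]=1
  step 22: row=1, L[1]='m', prepend. Next row=LF[1]=13
Reversed output: mhjmilmljmjknmnimkmji$

Answer: mhjmilmljmjknmnimkmji$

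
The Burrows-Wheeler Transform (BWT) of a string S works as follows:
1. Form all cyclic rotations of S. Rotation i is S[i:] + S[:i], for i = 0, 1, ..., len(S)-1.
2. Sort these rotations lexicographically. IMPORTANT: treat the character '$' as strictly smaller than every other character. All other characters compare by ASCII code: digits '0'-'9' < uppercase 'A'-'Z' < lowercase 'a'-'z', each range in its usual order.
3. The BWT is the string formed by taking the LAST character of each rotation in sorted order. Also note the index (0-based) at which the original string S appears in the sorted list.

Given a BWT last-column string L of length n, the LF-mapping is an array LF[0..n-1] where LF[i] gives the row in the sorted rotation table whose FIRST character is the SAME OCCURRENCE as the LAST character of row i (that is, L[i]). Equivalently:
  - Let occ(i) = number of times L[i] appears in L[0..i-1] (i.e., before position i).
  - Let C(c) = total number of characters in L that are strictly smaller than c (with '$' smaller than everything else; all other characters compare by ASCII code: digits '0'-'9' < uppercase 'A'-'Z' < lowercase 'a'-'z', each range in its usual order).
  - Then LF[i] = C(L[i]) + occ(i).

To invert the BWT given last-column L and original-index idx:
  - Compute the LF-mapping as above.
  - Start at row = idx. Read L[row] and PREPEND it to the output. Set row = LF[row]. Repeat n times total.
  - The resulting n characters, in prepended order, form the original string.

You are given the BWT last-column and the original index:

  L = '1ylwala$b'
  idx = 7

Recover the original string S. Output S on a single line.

LF mapping: 1 8 5 7 2 6 3 0 4
Walk LF starting at row 7, prepending L[row]:
  step 1: row=7, L[7]='$', prepend. Next row=LF[7]=0
  step 2: row=0, L[0]='1', prepend. Next row=LF[0]=1
  step 3: row=1, L[1]='y', prepend. Next row=LF[1]=8
  step 4: row=8, L[8]='b', prepend. Next row=LF[8]=4
  step 5: row=4, L[4]='a', prepend. Next row=LF[4]=2
  step 6: row=2, L[2]='l', prepend. Next row=LF[2]=5
  step 7: row=5, L[5]='l', prepend. Next row=LF[5]=6
  step 8: row=6, L[6]='a', prepend. Next row=LF[6]=3
  step 9: row=3, L[3]='w', prepend. Next row=LF[3]=7
Reversed output: wallaby1$

Answer: wallaby1$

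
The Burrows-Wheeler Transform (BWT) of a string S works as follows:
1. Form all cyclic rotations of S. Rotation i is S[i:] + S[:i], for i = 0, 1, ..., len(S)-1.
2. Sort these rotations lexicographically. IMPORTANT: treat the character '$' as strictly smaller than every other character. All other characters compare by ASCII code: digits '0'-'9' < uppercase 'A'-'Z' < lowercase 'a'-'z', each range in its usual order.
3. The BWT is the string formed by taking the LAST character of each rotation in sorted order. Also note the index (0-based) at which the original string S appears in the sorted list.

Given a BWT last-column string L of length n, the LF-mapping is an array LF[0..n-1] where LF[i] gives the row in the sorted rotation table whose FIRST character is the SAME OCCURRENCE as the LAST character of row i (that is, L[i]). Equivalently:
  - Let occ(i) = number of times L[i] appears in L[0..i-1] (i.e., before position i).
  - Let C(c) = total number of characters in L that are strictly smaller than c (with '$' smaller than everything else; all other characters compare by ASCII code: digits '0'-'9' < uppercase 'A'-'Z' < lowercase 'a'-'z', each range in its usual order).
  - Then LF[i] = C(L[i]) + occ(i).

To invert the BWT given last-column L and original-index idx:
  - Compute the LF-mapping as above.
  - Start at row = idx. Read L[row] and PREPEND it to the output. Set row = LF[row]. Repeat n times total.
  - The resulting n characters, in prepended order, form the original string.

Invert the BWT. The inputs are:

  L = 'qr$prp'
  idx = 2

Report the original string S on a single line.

Answer: prrpq$

Derivation:
LF mapping: 3 4 0 1 5 2
Walk LF starting at row 2, prepending L[row]:
  step 1: row=2, L[2]='$', prepend. Next row=LF[2]=0
  step 2: row=0, L[0]='q', prepend. Next row=LF[0]=3
  step 3: row=3, L[3]='p', prepend. Next row=LF[3]=1
  step 4: row=1, L[1]='r', prepend. Next row=LF[1]=4
  step 5: row=4, L[4]='r', prepend. Next row=LF[4]=5
  step 6: row=5, L[5]='p', prepend. Next row=LF[5]=2
Reversed output: prrpq$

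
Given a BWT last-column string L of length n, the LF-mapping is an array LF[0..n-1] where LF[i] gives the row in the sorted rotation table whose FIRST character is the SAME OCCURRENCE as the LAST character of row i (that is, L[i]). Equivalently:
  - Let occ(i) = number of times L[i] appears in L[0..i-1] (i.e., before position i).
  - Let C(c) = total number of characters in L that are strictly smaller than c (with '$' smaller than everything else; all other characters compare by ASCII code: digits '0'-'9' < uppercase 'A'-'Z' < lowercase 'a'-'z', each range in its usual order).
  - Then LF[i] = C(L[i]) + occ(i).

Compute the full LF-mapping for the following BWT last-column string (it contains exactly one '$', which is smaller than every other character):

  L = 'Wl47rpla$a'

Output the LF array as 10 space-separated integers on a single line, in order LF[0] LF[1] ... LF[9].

Char counts: '$':1, '4':1, '7':1, 'W':1, 'a':2, 'l':2, 'p':1, 'r':1
C (first-col start): C('$')=0, C('4')=1, C('7')=2, C('W')=3, C('a')=4, C('l')=6, C('p')=8, C('r')=9
L[0]='W': occ=0, LF[0]=C('W')+0=3+0=3
L[1]='l': occ=0, LF[1]=C('l')+0=6+0=6
L[2]='4': occ=0, LF[2]=C('4')+0=1+0=1
L[3]='7': occ=0, LF[3]=C('7')+0=2+0=2
L[4]='r': occ=0, LF[4]=C('r')+0=9+0=9
L[5]='p': occ=0, LF[5]=C('p')+0=8+0=8
L[6]='l': occ=1, LF[6]=C('l')+1=6+1=7
L[7]='a': occ=0, LF[7]=C('a')+0=4+0=4
L[8]='$': occ=0, LF[8]=C('$')+0=0+0=0
L[9]='a': occ=1, LF[9]=C('a')+1=4+1=5

Answer: 3 6 1 2 9 8 7 4 0 5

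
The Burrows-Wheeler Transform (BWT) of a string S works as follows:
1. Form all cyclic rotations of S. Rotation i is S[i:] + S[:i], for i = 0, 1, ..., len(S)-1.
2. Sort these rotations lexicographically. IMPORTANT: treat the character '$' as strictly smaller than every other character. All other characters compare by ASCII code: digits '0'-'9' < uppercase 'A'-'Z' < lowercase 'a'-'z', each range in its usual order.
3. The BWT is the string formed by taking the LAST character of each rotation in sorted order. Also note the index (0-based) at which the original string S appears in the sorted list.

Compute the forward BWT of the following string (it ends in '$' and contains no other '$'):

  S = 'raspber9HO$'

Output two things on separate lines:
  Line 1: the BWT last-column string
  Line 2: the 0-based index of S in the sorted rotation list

Answer: Or9Hrpbse$a
9

Derivation:
All 11 rotations (rotation i = S[i:]+S[:i]):
  rot[0] = raspber9HO$
  rot[1] = aspber9HO$r
  rot[2] = spber9HO$ra
  rot[3] = pber9HO$ras
  rot[4] = ber9HO$rasp
  rot[5] = er9HO$raspb
  rot[6] = r9HO$raspbe
  rot[7] = 9HO$raspber
  rot[8] = HO$raspber9
  rot[9] = O$raspber9H
  rot[10] = $raspber9HO
Sorted (with $ < everything):
  sorted[0] = $raspber9HO  (last char: 'O')
  sorted[1] = 9HO$raspber  (last char: 'r')
  sorted[2] = HO$raspber9  (last char: '9')
  sorted[3] = O$raspber9H  (last char: 'H')
  sorted[4] = aspber9HO$r  (last char: 'r')
  sorted[5] = ber9HO$rasp  (last char: 'p')
  sorted[6] = er9HO$raspb  (last char: 'b')
  sorted[7] = pber9HO$ras  (last char: 's')
  sorted[8] = r9HO$raspbe  (last char: 'e')
  sorted[9] = raspber9HO$  (last char: '$')
  sorted[10] = spber9HO$ra  (last char: 'a')
Last column: Or9Hrpbse$a
Original string S is at sorted index 9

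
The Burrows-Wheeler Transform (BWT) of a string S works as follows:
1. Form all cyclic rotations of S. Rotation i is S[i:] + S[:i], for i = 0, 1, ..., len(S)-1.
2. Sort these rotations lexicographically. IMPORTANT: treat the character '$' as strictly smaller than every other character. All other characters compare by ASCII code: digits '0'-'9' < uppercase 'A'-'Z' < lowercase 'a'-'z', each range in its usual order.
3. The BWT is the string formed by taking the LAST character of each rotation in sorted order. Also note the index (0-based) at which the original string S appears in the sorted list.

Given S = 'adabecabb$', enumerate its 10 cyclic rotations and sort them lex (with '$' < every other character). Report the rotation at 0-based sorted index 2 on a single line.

All 10 rotations (rotation i = S[i:]+S[:i]):
  rot[0] = adabecabb$
  rot[1] = dabecabb$a
  rot[2] = abecabb$ad
  rot[3] = becabb$ada
  rot[4] = ecabb$adab
  rot[5] = cabb$adabe
  rot[6] = abb$adabec
  rot[7] = bb$adabeca
  rot[8] = b$adabecab
  rot[9] = $adabecabb
Sorted (with $ < everything):
  sorted[0] = $adabecabb
  sorted[1] = abb$adabec
  sorted[2] = abecabb$ad
  sorted[3] = adabecabb$
  sorted[4] = b$adabecab
  sorted[5] = bb$adabeca
  sorted[6] = becabb$ada
  sorted[7] = cabb$adabe
  sorted[8] = dabecabb$a
  sorted[9] = ecabb$adab
sorted[2] = abecabb$ad

Answer: abecabb$ad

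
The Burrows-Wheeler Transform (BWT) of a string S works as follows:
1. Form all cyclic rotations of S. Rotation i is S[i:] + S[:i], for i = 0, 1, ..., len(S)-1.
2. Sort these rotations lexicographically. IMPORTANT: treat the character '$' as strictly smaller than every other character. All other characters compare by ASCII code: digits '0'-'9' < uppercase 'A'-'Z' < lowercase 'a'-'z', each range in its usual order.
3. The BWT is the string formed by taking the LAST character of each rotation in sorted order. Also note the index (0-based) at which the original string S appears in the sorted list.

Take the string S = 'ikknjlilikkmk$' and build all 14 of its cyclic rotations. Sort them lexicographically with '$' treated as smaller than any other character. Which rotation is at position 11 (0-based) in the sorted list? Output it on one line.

Answer: lilikkmk$ikknj

Derivation:
All 14 rotations (rotation i = S[i:]+S[:i]):
  rot[0] = ikknjlilikkmk$
  rot[1] = kknjlilikkmk$i
  rot[2] = knjlilikkmk$ik
  rot[3] = njlilikkmk$ikk
  rot[4] = jlilikkmk$ikkn
  rot[5] = lilikkmk$ikknj
  rot[6] = ilikkmk$ikknjl
  rot[7] = likkmk$ikknjli
  rot[8] = ikkmk$ikknjlil
  rot[9] = kkmk$ikknjlili
  rot[10] = kmk$ikknjlilik
  rot[11] = mk$ikknjlilikk
  rot[12] = k$ikknjlilikkm
  rot[13] = $ikknjlilikkmk
Sorted (with $ < everything):
  sorted[0] = $ikknjlilikkmk
  sorted[1] = ikkmk$ikknjlil
  sorted[2] = ikknjlilikkmk$
  sorted[3] = ilikkmk$ikknjl
  sorted[4] = jlilikkmk$ikkn
  sorted[5] = k$ikknjlilikkm
  sorted[6] = kkmk$ikknjlili
  sorted[7] = kknjlilikkmk$i
  sorted[8] = kmk$ikknjlilik
  sorted[9] = knjlilikkmk$ik
  sorted[10] = likkmk$ikknjli
  sorted[11] = lilikkmk$ikknj
  sorted[12] = mk$ikknjlilikk
  sorted[13] = njlilikkmk$ikk
sorted[11] = lilikkmk$ikknj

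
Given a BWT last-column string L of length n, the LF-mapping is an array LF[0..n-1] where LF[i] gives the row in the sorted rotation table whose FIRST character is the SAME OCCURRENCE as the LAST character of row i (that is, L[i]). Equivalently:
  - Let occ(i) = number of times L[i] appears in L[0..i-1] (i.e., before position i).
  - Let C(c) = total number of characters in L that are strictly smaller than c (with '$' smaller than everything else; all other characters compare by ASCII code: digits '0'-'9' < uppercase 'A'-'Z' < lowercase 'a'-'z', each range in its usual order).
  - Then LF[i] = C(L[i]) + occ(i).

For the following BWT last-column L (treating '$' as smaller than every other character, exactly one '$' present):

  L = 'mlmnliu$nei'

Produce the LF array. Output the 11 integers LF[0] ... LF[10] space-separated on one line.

Answer: 6 4 7 8 5 2 10 0 9 1 3

Derivation:
Char counts: '$':1, 'e':1, 'i':2, 'l':2, 'm':2, 'n':2, 'u':1
C (first-col start): C('$')=0, C('e')=1, C('i')=2, C('l')=4, C('m')=6, C('n')=8, C('u')=10
L[0]='m': occ=0, LF[0]=C('m')+0=6+0=6
L[1]='l': occ=0, LF[1]=C('l')+0=4+0=4
L[2]='m': occ=1, LF[2]=C('m')+1=6+1=7
L[3]='n': occ=0, LF[3]=C('n')+0=8+0=8
L[4]='l': occ=1, LF[4]=C('l')+1=4+1=5
L[5]='i': occ=0, LF[5]=C('i')+0=2+0=2
L[6]='u': occ=0, LF[6]=C('u')+0=10+0=10
L[7]='$': occ=0, LF[7]=C('$')+0=0+0=0
L[8]='n': occ=1, LF[8]=C('n')+1=8+1=9
L[9]='e': occ=0, LF[9]=C('e')+0=1+0=1
L[10]='i': occ=1, LF[10]=C('i')+1=2+1=3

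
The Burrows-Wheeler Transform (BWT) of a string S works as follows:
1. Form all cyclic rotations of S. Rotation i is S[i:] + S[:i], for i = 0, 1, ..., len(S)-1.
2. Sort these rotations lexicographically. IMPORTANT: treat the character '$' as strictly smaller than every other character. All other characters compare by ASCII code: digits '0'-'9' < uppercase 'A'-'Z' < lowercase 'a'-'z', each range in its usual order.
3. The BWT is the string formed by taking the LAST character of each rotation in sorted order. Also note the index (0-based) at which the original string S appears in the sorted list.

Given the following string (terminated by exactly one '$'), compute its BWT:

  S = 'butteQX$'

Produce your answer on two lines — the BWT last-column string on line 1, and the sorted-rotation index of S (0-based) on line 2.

All 8 rotations (rotation i = S[i:]+S[:i]):
  rot[0] = butteQX$
  rot[1] = utteQX$b
  rot[2] = tteQX$bu
  rot[3] = teQX$but
  rot[4] = eQX$butt
  rot[5] = QX$butte
  rot[6] = X$butteQ
  rot[7] = $butteQX
Sorted (with $ < everything):
  sorted[0] = $butteQX  (last char: 'X')
  sorted[1] = QX$butte  (last char: 'e')
  sorted[2] = X$butteQ  (last char: 'Q')
  sorted[3] = butteQX$  (last char: '$')
  sorted[4] = eQX$butt  (last char: 't')
  sorted[5] = teQX$but  (last char: 't')
  sorted[6] = tteQX$bu  (last char: 'u')
  sorted[7] = utteQX$b  (last char: 'b')
Last column: XeQ$ttub
Original string S is at sorted index 3

Answer: XeQ$ttub
3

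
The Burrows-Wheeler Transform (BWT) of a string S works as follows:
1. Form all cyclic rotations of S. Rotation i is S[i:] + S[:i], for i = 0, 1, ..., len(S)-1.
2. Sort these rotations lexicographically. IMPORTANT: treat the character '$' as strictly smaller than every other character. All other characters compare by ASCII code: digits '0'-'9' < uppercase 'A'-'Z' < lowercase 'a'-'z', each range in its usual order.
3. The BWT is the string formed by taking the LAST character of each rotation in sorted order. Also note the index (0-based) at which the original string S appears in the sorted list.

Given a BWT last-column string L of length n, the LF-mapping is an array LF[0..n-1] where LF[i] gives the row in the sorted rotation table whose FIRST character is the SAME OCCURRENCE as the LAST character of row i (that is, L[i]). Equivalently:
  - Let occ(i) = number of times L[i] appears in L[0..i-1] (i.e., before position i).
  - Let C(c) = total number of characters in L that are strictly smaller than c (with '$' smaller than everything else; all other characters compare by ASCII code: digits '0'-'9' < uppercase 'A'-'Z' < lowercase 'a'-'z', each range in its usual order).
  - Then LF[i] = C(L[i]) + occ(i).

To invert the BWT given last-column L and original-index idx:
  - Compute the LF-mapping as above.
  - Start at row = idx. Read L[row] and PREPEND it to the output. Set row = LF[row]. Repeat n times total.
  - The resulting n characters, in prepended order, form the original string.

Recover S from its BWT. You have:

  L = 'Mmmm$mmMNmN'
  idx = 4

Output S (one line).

Answer: NmmmMmNmmM$

Derivation:
LF mapping: 1 5 6 7 0 8 9 2 3 10 4
Walk LF starting at row 4, prepending L[row]:
  step 1: row=4, L[4]='$', prepend. Next row=LF[4]=0
  step 2: row=0, L[0]='M', prepend. Next row=LF[0]=1
  step 3: row=1, L[1]='m', prepend. Next row=LF[1]=5
  step 4: row=5, L[5]='m', prepend. Next row=LF[5]=8
  step 5: row=8, L[8]='N', prepend. Next row=LF[8]=3
  step 6: row=3, L[3]='m', prepend. Next row=LF[3]=7
  step 7: row=7, L[7]='M', prepend. Next row=LF[7]=2
  step 8: row=2, L[2]='m', prepend. Next row=LF[2]=6
  step 9: row=6, L[6]='m', prepend. Next row=LF[6]=9
  step 10: row=9, L[9]='m', prepend. Next row=LF[9]=10
  step 11: row=10, L[10]='N', prepend. Next row=LF[10]=4
Reversed output: NmmmMmNmmM$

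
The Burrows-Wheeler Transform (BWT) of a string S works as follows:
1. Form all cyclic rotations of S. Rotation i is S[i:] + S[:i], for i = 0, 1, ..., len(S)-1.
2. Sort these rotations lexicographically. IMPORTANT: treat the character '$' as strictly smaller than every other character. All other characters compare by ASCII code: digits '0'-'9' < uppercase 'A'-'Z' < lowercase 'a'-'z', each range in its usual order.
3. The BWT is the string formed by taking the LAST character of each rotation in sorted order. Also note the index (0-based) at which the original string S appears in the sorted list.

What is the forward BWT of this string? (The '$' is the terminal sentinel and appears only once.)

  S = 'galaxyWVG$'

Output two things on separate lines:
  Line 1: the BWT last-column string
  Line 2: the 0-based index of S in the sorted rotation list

Answer: GVWygl$aax
6

Derivation:
All 10 rotations (rotation i = S[i:]+S[:i]):
  rot[0] = galaxyWVG$
  rot[1] = alaxyWVG$g
  rot[2] = laxyWVG$ga
  rot[3] = axyWVG$gal
  rot[4] = xyWVG$gala
  rot[5] = yWVG$galax
  rot[6] = WVG$galaxy
  rot[7] = VG$galaxyW
  rot[8] = G$galaxyWV
  rot[9] = $galaxyWVG
Sorted (with $ < everything):
  sorted[0] = $galaxyWVG  (last char: 'G')
  sorted[1] = G$galaxyWV  (last char: 'V')
  sorted[2] = VG$galaxyW  (last char: 'W')
  sorted[3] = WVG$galaxy  (last char: 'y')
  sorted[4] = alaxyWVG$g  (last char: 'g')
  sorted[5] = axyWVG$gal  (last char: 'l')
  sorted[6] = galaxyWVG$  (last char: '$')
  sorted[7] = laxyWVG$ga  (last char: 'a')
  sorted[8] = xyWVG$gala  (last char: 'a')
  sorted[9] = yWVG$galax  (last char: 'x')
Last column: GVWygl$aax
Original string S is at sorted index 6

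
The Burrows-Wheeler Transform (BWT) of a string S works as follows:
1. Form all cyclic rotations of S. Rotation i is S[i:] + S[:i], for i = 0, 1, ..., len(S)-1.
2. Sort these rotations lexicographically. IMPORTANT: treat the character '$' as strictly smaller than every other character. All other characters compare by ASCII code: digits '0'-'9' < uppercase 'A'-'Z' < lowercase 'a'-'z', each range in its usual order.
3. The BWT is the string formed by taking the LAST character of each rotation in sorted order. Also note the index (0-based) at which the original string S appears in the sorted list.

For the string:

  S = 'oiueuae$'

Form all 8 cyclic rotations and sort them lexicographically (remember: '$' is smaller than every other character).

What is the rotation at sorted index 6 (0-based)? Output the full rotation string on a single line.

Answer: uae$oiue

Derivation:
All 8 rotations (rotation i = S[i:]+S[:i]):
  rot[0] = oiueuae$
  rot[1] = iueuae$o
  rot[2] = ueuae$oi
  rot[3] = euae$oiu
  rot[4] = uae$oiue
  rot[5] = ae$oiueu
  rot[6] = e$oiueua
  rot[7] = $oiueuae
Sorted (with $ < everything):
  sorted[0] = $oiueuae
  sorted[1] = ae$oiueu
  sorted[2] = e$oiueua
  sorted[3] = euae$oiu
  sorted[4] = iueuae$o
  sorted[5] = oiueuae$
  sorted[6] = uae$oiue
  sorted[7] = ueuae$oi
sorted[6] = uae$oiue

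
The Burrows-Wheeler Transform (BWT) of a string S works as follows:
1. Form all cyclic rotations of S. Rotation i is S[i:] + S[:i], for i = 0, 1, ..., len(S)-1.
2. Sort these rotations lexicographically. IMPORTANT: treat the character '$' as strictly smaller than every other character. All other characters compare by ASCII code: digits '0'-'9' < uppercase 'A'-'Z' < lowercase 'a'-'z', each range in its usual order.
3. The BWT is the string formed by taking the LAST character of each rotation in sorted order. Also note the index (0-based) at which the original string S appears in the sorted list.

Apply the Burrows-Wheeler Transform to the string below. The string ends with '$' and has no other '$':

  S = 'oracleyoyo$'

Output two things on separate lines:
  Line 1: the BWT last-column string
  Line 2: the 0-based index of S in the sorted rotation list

All 11 rotations (rotation i = S[i:]+S[:i]):
  rot[0] = oracleyoyo$
  rot[1] = racleyoyo$o
  rot[2] = acleyoyo$or
  rot[3] = cleyoyo$ora
  rot[4] = leyoyo$orac
  rot[5] = eyoyo$oracl
  rot[6] = yoyo$oracle
  rot[7] = oyo$oracley
  rot[8] = yo$oracleyo
  rot[9] = o$oracleyoy
  rot[10] = $oracleyoyo
Sorted (with $ < everything):
  sorted[0] = $oracleyoyo  (last char: 'o')
  sorted[1] = acleyoyo$or  (last char: 'r')
  sorted[2] = cleyoyo$ora  (last char: 'a')
  sorted[3] = eyoyo$oracl  (last char: 'l')
  sorted[4] = leyoyo$orac  (last char: 'c')
  sorted[5] = o$oracleyoy  (last char: 'y')
  sorted[6] = oracleyoyo$  (last char: '$')
  sorted[7] = oyo$oracley  (last char: 'y')
  sorted[8] = racleyoyo$o  (last char: 'o')
  sorted[9] = yo$oracleyo  (last char: 'o')
  sorted[10] = yoyo$oracle  (last char: 'e')
Last column: oralcy$yooe
Original string S is at sorted index 6

Answer: oralcy$yooe
6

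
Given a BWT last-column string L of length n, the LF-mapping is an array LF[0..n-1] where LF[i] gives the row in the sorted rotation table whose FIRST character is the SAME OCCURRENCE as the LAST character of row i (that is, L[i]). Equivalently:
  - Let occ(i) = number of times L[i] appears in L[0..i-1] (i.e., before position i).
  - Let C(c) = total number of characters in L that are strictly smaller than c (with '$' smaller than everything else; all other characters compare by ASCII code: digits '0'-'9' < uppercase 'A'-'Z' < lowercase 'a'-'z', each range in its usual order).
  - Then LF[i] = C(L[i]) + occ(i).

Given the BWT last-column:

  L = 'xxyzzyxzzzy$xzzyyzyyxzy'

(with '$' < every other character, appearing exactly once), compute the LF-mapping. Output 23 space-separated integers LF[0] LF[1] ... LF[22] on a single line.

Char counts: '$':1, 'x':5, 'y':8, 'z':9
C (first-col start): C('$')=0, C('x')=1, C('y')=6, C('z')=14
L[0]='x': occ=0, LF[0]=C('x')+0=1+0=1
L[1]='x': occ=1, LF[1]=C('x')+1=1+1=2
L[2]='y': occ=0, LF[2]=C('y')+0=6+0=6
L[3]='z': occ=0, LF[3]=C('z')+0=14+0=14
L[4]='z': occ=1, LF[4]=C('z')+1=14+1=15
L[5]='y': occ=1, LF[5]=C('y')+1=6+1=7
L[6]='x': occ=2, LF[6]=C('x')+2=1+2=3
L[7]='z': occ=2, LF[7]=C('z')+2=14+2=16
L[8]='z': occ=3, LF[8]=C('z')+3=14+3=17
L[9]='z': occ=4, LF[9]=C('z')+4=14+4=18
L[10]='y': occ=2, LF[10]=C('y')+2=6+2=8
L[11]='$': occ=0, LF[11]=C('$')+0=0+0=0
L[12]='x': occ=3, LF[12]=C('x')+3=1+3=4
L[13]='z': occ=5, LF[13]=C('z')+5=14+5=19
L[14]='z': occ=6, LF[14]=C('z')+6=14+6=20
L[15]='y': occ=3, LF[15]=C('y')+3=6+3=9
L[16]='y': occ=4, LF[16]=C('y')+4=6+4=10
L[17]='z': occ=7, LF[17]=C('z')+7=14+7=21
L[18]='y': occ=5, LF[18]=C('y')+5=6+5=11
L[19]='y': occ=6, LF[19]=C('y')+6=6+6=12
L[20]='x': occ=4, LF[20]=C('x')+4=1+4=5
L[21]='z': occ=8, LF[21]=C('z')+8=14+8=22
L[22]='y': occ=7, LF[22]=C('y')+7=6+7=13

Answer: 1 2 6 14 15 7 3 16 17 18 8 0 4 19 20 9 10 21 11 12 5 22 13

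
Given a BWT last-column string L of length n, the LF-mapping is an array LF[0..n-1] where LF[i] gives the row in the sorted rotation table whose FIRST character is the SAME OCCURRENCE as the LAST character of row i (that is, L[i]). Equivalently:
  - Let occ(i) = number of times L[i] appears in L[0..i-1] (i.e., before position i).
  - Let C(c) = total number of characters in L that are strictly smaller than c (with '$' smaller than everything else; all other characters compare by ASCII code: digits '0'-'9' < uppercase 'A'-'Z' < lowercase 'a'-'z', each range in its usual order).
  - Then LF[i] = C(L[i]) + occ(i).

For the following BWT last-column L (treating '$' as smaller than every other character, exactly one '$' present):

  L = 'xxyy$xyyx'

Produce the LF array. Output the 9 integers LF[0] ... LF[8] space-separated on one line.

Char counts: '$':1, 'x':4, 'y':4
C (first-col start): C('$')=0, C('x')=1, C('y')=5
L[0]='x': occ=0, LF[0]=C('x')+0=1+0=1
L[1]='x': occ=1, LF[1]=C('x')+1=1+1=2
L[2]='y': occ=0, LF[2]=C('y')+0=5+0=5
L[3]='y': occ=1, LF[3]=C('y')+1=5+1=6
L[4]='$': occ=0, LF[4]=C('$')+0=0+0=0
L[5]='x': occ=2, LF[5]=C('x')+2=1+2=3
L[6]='y': occ=2, LF[6]=C('y')+2=5+2=7
L[7]='y': occ=3, LF[7]=C('y')+3=5+3=8
L[8]='x': occ=3, LF[8]=C('x')+3=1+3=4

Answer: 1 2 5 6 0 3 7 8 4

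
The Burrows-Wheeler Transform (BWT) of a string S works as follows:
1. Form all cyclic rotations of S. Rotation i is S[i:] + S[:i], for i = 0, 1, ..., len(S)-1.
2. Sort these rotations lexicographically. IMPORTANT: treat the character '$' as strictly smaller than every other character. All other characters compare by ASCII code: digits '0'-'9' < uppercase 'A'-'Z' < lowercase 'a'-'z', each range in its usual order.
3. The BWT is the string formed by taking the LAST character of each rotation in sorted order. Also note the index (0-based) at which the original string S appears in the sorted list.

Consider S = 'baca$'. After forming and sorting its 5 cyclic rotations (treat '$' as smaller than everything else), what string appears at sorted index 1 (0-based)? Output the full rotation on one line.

Answer: a$bac

Derivation:
All 5 rotations (rotation i = S[i:]+S[:i]):
  rot[0] = baca$
  rot[1] = aca$b
  rot[2] = ca$ba
  rot[3] = a$bac
  rot[4] = $baca
Sorted (with $ < everything):
  sorted[0] = $baca
  sorted[1] = a$bac
  sorted[2] = aca$b
  sorted[3] = baca$
  sorted[4] = ca$ba
sorted[1] = a$bac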